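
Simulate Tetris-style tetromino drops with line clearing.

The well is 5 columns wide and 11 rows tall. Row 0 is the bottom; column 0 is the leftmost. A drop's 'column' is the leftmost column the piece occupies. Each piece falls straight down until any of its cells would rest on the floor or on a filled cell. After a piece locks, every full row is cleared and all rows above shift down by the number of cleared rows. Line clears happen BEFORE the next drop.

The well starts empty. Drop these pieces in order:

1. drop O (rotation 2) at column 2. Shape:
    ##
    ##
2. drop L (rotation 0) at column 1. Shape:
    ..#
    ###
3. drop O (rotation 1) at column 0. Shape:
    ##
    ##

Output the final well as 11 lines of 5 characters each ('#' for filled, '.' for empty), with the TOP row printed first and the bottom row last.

Answer: .....
.....
.....
.....
.....
.....
##...
##.#.
.###.
..##.
..##.

Derivation:
Drop 1: O rot2 at col 2 lands with bottom-row=0; cleared 0 line(s) (total 0); column heights now [0 0 2 2 0], max=2
Drop 2: L rot0 at col 1 lands with bottom-row=2; cleared 0 line(s) (total 0); column heights now [0 3 3 4 0], max=4
Drop 3: O rot1 at col 0 lands with bottom-row=3; cleared 0 line(s) (total 0); column heights now [5 5 3 4 0], max=5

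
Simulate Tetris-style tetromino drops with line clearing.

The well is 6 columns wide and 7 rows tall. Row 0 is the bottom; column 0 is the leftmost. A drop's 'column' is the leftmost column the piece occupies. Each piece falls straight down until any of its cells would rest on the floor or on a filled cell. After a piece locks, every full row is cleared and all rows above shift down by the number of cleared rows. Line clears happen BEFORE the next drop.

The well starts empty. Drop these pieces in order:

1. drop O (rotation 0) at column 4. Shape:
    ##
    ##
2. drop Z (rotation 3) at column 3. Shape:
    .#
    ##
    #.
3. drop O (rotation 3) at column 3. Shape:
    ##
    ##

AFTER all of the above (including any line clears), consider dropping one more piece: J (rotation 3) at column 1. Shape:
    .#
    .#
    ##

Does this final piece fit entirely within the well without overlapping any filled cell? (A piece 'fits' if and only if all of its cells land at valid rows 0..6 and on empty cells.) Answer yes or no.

Drop 1: O rot0 at col 4 lands with bottom-row=0; cleared 0 line(s) (total 0); column heights now [0 0 0 0 2 2], max=2
Drop 2: Z rot3 at col 3 lands with bottom-row=1; cleared 0 line(s) (total 0); column heights now [0 0 0 3 4 2], max=4
Drop 3: O rot3 at col 3 lands with bottom-row=4; cleared 0 line(s) (total 0); column heights now [0 0 0 6 6 2], max=6
Test piece J rot3 at col 1 (width 2): heights before test = [0 0 0 6 6 2]; fits = True

Answer: yes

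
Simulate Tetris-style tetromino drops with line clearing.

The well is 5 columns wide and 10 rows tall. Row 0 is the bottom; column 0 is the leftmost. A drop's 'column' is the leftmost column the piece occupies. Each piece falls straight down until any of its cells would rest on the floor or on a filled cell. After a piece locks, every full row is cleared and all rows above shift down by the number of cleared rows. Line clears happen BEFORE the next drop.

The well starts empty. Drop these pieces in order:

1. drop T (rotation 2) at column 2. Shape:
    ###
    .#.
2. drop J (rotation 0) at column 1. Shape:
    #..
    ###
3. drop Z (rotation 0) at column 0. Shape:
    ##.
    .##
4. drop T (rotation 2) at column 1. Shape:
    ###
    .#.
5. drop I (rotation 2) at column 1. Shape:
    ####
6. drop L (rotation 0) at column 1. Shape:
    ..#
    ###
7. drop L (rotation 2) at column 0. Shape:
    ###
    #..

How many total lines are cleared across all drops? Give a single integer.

Drop 1: T rot2 at col 2 lands with bottom-row=0; cleared 0 line(s) (total 0); column heights now [0 0 2 2 2], max=2
Drop 2: J rot0 at col 1 lands with bottom-row=2; cleared 0 line(s) (total 0); column heights now [0 4 3 3 2], max=4
Drop 3: Z rot0 at col 0 lands with bottom-row=4; cleared 0 line(s) (total 0); column heights now [6 6 5 3 2], max=6
Drop 4: T rot2 at col 1 lands with bottom-row=5; cleared 0 line(s) (total 0); column heights now [6 7 7 7 2], max=7
Drop 5: I rot2 at col 1 lands with bottom-row=7; cleared 0 line(s) (total 0); column heights now [6 8 8 8 8], max=8
Drop 6: L rot0 at col 1 lands with bottom-row=8; cleared 0 line(s) (total 0); column heights now [6 9 9 10 8], max=10
Drop 7: L rot2 at col 0 lands with bottom-row=8; cleared 0 line(s) (total 0); column heights now [10 10 10 10 8], max=10

Answer: 0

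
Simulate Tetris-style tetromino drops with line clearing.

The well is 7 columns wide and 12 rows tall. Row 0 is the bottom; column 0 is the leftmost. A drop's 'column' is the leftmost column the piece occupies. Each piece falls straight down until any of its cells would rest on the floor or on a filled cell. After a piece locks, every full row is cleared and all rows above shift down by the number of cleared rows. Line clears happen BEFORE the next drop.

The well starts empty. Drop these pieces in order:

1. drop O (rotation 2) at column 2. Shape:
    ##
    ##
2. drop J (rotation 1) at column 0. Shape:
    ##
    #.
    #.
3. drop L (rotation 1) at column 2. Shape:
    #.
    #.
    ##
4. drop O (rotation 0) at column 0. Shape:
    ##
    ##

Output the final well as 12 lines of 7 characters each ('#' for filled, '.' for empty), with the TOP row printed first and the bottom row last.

Answer: .......
.......
.......
.......
.......
.......
.......
###....
###....
####...
#.##...
#.##...

Derivation:
Drop 1: O rot2 at col 2 lands with bottom-row=0; cleared 0 line(s) (total 0); column heights now [0 0 2 2 0 0 0], max=2
Drop 2: J rot1 at col 0 lands with bottom-row=0; cleared 0 line(s) (total 0); column heights now [3 3 2 2 0 0 0], max=3
Drop 3: L rot1 at col 2 lands with bottom-row=2; cleared 0 line(s) (total 0); column heights now [3 3 5 3 0 0 0], max=5
Drop 4: O rot0 at col 0 lands with bottom-row=3; cleared 0 line(s) (total 0); column heights now [5 5 5 3 0 0 0], max=5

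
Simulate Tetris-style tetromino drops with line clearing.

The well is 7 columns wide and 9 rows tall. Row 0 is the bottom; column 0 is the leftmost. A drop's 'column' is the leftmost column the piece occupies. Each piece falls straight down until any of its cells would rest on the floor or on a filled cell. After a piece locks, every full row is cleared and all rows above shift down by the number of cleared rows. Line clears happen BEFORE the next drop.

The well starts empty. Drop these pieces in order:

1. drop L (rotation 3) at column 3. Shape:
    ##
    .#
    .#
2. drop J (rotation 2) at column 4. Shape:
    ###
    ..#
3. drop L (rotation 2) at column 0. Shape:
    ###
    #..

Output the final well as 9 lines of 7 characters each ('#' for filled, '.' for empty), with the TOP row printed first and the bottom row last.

Answer: .......
.......
.......
.......
.......
....###
...##.#
###.#..
#...#..

Derivation:
Drop 1: L rot3 at col 3 lands with bottom-row=0; cleared 0 line(s) (total 0); column heights now [0 0 0 3 3 0 0], max=3
Drop 2: J rot2 at col 4 lands with bottom-row=2; cleared 0 line(s) (total 0); column heights now [0 0 0 3 4 4 4], max=4
Drop 3: L rot2 at col 0 lands with bottom-row=0; cleared 0 line(s) (total 0); column heights now [2 2 2 3 4 4 4], max=4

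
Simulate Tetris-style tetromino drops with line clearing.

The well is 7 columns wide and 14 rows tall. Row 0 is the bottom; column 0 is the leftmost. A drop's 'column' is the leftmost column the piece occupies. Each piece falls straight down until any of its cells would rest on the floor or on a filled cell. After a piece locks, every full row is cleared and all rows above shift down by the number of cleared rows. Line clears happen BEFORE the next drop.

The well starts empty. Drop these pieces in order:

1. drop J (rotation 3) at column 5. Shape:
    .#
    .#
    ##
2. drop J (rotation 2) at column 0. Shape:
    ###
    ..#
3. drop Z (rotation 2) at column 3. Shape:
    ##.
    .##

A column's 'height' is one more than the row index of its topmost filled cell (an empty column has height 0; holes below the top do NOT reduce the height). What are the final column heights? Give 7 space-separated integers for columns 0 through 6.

Drop 1: J rot3 at col 5 lands with bottom-row=0; cleared 0 line(s) (total 0); column heights now [0 0 0 0 0 1 3], max=3
Drop 2: J rot2 at col 0 lands with bottom-row=0; cleared 0 line(s) (total 0); column heights now [2 2 2 0 0 1 3], max=3
Drop 3: Z rot2 at col 3 lands with bottom-row=1; cleared 0 line(s) (total 0); column heights now [2 2 2 3 3 2 3], max=3

Answer: 2 2 2 3 3 2 3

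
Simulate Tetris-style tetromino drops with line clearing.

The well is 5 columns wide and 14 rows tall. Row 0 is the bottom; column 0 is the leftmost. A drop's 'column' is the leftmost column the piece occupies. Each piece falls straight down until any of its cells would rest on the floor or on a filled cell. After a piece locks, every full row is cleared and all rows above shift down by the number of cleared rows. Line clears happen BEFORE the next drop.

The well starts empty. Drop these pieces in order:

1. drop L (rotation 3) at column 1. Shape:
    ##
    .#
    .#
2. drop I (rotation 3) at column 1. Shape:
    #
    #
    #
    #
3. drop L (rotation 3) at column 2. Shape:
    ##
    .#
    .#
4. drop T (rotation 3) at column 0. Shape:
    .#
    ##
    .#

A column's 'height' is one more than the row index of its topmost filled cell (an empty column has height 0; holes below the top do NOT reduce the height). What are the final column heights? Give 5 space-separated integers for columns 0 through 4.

Answer: 9 10 4 4 0

Derivation:
Drop 1: L rot3 at col 1 lands with bottom-row=0; cleared 0 line(s) (total 0); column heights now [0 3 3 0 0], max=3
Drop 2: I rot3 at col 1 lands with bottom-row=3; cleared 0 line(s) (total 0); column heights now [0 7 3 0 0], max=7
Drop 3: L rot3 at col 2 lands with bottom-row=1; cleared 0 line(s) (total 0); column heights now [0 7 4 4 0], max=7
Drop 4: T rot3 at col 0 lands with bottom-row=7; cleared 0 line(s) (total 0); column heights now [9 10 4 4 0], max=10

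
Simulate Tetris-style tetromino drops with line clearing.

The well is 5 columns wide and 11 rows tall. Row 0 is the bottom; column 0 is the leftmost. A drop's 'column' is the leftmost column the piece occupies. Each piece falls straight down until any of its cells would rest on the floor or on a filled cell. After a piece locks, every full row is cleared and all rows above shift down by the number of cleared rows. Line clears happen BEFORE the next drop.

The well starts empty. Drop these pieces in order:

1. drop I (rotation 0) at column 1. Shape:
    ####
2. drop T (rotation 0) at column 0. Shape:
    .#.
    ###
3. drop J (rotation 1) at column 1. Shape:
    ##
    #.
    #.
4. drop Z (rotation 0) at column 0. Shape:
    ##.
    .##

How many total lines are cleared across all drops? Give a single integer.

Answer: 0

Derivation:
Drop 1: I rot0 at col 1 lands with bottom-row=0; cleared 0 line(s) (total 0); column heights now [0 1 1 1 1], max=1
Drop 2: T rot0 at col 0 lands with bottom-row=1; cleared 0 line(s) (total 0); column heights now [2 3 2 1 1], max=3
Drop 3: J rot1 at col 1 lands with bottom-row=3; cleared 0 line(s) (total 0); column heights now [2 6 6 1 1], max=6
Drop 4: Z rot0 at col 0 lands with bottom-row=6; cleared 0 line(s) (total 0); column heights now [8 8 7 1 1], max=8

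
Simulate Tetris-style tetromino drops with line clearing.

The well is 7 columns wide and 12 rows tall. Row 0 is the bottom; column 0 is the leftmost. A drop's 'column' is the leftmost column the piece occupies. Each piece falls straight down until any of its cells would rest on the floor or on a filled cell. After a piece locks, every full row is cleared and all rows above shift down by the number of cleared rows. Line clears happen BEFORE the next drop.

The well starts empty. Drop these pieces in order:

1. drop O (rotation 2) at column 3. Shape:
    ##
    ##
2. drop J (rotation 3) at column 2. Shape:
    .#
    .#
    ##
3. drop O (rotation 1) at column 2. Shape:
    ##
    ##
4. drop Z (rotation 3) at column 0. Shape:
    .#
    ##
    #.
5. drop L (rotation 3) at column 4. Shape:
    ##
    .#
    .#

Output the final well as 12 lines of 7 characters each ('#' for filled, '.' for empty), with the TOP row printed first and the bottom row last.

Drop 1: O rot2 at col 3 lands with bottom-row=0; cleared 0 line(s) (total 0); column heights now [0 0 0 2 2 0 0], max=2
Drop 2: J rot3 at col 2 lands with bottom-row=2; cleared 0 line(s) (total 0); column heights now [0 0 3 5 2 0 0], max=5
Drop 3: O rot1 at col 2 lands with bottom-row=5; cleared 0 line(s) (total 0); column heights now [0 0 7 7 2 0 0], max=7
Drop 4: Z rot3 at col 0 lands with bottom-row=0; cleared 0 line(s) (total 0); column heights now [2 3 7 7 2 0 0], max=7
Drop 5: L rot3 at col 4 lands with bottom-row=0; cleared 0 line(s) (total 0); column heights now [2 3 7 7 3 3 0], max=7

Answer: .......
.......
.......
.......
.......
..##...
..##...
...#...
...#...
.#####.
##.###.
#..###.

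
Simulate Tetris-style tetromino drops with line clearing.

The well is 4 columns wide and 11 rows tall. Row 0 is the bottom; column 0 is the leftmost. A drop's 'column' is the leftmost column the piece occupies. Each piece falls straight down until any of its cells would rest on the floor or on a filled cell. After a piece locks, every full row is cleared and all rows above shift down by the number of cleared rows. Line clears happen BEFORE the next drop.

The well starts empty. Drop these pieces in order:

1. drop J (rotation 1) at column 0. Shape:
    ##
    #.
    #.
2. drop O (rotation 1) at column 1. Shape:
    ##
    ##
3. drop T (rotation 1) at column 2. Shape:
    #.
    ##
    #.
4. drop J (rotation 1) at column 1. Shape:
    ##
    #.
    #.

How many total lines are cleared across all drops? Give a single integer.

Answer: 0

Derivation:
Drop 1: J rot1 at col 0 lands with bottom-row=0; cleared 0 line(s) (total 0); column heights now [3 3 0 0], max=3
Drop 2: O rot1 at col 1 lands with bottom-row=3; cleared 0 line(s) (total 0); column heights now [3 5 5 0], max=5
Drop 3: T rot1 at col 2 lands with bottom-row=5; cleared 0 line(s) (total 0); column heights now [3 5 8 7], max=8
Drop 4: J rot1 at col 1 lands with bottom-row=6; cleared 0 line(s) (total 0); column heights now [3 9 9 7], max=9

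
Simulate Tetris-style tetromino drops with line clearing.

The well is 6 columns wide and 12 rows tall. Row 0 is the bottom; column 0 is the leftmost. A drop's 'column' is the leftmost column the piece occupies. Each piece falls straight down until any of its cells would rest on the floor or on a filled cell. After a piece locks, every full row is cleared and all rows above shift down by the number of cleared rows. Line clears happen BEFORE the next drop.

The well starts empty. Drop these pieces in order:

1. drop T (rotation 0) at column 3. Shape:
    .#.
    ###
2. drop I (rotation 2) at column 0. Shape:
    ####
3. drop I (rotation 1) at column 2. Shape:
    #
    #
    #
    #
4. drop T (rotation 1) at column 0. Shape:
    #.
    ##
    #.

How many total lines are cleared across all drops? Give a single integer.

Answer: 0

Derivation:
Drop 1: T rot0 at col 3 lands with bottom-row=0; cleared 0 line(s) (total 0); column heights now [0 0 0 1 2 1], max=2
Drop 2: I rot2 at col 0 lands with bottom-row=1; cleared 0 line(s) (total 0); column heights now [2 2 2 2 2 1], max=2
Drop 3: I rot1 at col 2 lands with bottom-row=2; cleared 0 line(s) (total 0); column heights now [2 2 6 2 2 1], max=6
Drop 4: T rot1 at col 0 lands with bottom-row=2; cleared 0 line(s) (total 0); column heights now [5 4 6 2 2 1], max=6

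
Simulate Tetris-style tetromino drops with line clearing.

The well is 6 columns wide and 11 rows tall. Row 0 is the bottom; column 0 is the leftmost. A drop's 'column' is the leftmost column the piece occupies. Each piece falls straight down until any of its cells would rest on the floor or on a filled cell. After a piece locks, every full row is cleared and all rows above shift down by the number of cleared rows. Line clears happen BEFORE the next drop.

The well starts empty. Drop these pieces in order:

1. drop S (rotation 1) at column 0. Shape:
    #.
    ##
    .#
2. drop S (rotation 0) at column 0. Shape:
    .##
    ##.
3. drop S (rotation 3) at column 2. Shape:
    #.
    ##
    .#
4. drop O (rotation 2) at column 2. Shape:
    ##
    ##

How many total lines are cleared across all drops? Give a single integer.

Answer: 0

Derivation:
Drop 1: S rot1 at col 0 lands with bottom-row=0; cleared 0 line(s) (total 0); column heights now [3 2 0 0 0 0], max=3
Drop 2: S rot0 at col 0 lands with bottom-row=3; cleared 0 line(s) (total 0); column heights now [4 5 5 0 0 0], max=5
Drop 3: S rot3 at col 2 lands with bottom-row=4; cleared 0 line(s) (total 0); column heights now [4 5 7 6 0 0], max=7
Drop 4: O rot2 at col 2 lands with bottom-row=7; cleared 0 line(s) (total 0); column heights now [4 5 9 9 0 0], max=9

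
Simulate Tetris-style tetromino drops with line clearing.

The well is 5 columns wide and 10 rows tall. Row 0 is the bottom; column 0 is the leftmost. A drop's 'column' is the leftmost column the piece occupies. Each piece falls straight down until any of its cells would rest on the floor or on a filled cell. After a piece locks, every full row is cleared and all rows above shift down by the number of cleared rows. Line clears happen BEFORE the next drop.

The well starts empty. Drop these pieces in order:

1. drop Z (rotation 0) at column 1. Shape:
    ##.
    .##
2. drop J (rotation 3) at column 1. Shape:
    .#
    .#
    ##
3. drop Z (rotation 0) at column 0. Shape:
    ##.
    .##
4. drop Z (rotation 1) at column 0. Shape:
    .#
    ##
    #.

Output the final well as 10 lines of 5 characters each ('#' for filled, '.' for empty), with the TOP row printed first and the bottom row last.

Drop 1: Z rot0 at col 1 lands with bottom-row=0; cleared 0 line(s) (total 0); column heights now [0 2 2 1 0], max=2
Drop 2: J rot3 at col 1 lands with bottom-row=2; cleared 0 line(s) (total 0); column heights now [0 3 5 1 0], max=5
Drop 3: Z rot0 at col 0 lands with bottom-row=5; cleared 0 line(s) (total 0); column heights now [7 7 6 1 0], max=7
Drop 4: Z rot1 at col 0 lands with bottom-row=7; cleared 0 line(s) (total 0); column heights now [9 10 6 1 0], max=10

Answer: .#...
##...
#....
##...
.##..
..#..
..#..
.##..
.##..
..##.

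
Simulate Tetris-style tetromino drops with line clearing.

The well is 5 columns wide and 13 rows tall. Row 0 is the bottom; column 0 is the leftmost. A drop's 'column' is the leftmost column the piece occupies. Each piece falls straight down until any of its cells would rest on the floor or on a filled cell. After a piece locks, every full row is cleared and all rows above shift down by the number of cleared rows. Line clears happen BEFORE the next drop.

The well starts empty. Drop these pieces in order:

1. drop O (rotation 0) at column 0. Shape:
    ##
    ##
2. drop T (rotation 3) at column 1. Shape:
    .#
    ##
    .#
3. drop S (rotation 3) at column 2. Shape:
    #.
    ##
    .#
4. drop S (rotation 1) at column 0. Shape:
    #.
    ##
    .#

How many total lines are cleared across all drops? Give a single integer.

Answer: 0

Derivation:
Drop 1: O rot0 at col 0 lands with bottom-row=0; cleared 0 line(s) (total 0); column heights now [2 2 0 0 0], max=2
Drop 2: T rot3 at col 1 lands with bottom-row=1; cleared 0 line(s) (total 0); column heights now [2 3 4 0 0], max=4
Drop 3: S rot3 at col 2 lands with bottom-row=3; cleared 0 line(s) (total 0); column heights now [2 3 6 5 0], max=6
Drop 4: S rot1 at col 0 lands with bottom-row=3; cleared 0 line(s) (total 0); column heights now [6 5 6 5 0], max=6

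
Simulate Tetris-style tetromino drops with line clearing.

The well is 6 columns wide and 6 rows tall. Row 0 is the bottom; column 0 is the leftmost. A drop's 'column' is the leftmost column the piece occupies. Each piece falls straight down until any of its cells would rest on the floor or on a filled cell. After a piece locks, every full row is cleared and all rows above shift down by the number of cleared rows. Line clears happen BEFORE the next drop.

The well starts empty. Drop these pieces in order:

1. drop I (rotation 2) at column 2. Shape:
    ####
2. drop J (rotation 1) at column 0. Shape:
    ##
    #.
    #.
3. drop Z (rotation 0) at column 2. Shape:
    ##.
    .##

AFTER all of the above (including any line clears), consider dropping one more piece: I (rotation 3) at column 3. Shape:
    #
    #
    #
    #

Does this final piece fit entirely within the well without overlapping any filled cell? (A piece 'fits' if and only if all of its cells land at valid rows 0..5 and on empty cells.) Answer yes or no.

Drop 1: I rot2 at col 2 lands with bottom-row=0; cleared 0 line(s) (total 0); column heights now [0 0 1 1 1 1], max=1
Drop 2: J rot1 at col 0 lands with bottom-row=0; cleared 0 line(s) (total 0); column heights now [3 3 1 1 1 1], max=3
Drop 3: Z rot0 at col 2 lands with bottom-row=1; cleared 0 line(s) (total 0); column heights now [3 3 3 3 2 1], max=3
Test piece I rot3 at col 3 (width 1): heights before test = [3 3 3 3 2 1]; fits = False

Answer: no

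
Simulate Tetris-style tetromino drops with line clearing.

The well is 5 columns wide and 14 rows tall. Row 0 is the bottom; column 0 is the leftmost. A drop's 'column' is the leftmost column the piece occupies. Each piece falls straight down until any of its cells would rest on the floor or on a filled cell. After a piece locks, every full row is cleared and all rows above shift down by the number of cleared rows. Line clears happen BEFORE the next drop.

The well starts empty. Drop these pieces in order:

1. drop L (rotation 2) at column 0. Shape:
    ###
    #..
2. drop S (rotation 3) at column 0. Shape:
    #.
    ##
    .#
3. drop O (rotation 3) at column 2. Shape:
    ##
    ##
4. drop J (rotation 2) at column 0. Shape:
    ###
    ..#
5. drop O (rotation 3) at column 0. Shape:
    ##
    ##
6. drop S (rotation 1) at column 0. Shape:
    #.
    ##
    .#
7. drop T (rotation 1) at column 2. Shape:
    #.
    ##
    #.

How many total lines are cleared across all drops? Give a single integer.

Drop 1: L rot2 at col 0 lands with bottom-row=0; cleared 0 line(s) (total 0); column heights now [2 2 2 0 0], max=2
Drop 2: S rot3 at col 0 lands with bottom-row=2; cleared 0 line(s) (total 0); column heights now [5 4 2 0 0], max=5
Drop 3: O rot3 at col 2 lands with bottom-row=2; cleared 0 line(s) (total 0); column heights now [5 4 4 4 0], max=5
Drop 4: J rot2 at col 0 lands with bottom-row=4; cleared 0 line(s) (total 0); column heights now [6 6 6 4 0], max=6
Drop 5: O rot3 at col 0 lands with bottom-row=6; cleared 0 line(s) (total 0); column heights now [8 8 6 4 0], max=8
Drop 6: S rot1 at col 0 lands with bottom-row=8; cleared 0 line(s) (total 0); column heights now [11 10 6 4 0], max=11
Drop 7: T rot1 at col 2 lands with bottom-row=6; cleared 0 line(s) (total 0); column heights now [11 10 9 8 0], max=11

Answer: 0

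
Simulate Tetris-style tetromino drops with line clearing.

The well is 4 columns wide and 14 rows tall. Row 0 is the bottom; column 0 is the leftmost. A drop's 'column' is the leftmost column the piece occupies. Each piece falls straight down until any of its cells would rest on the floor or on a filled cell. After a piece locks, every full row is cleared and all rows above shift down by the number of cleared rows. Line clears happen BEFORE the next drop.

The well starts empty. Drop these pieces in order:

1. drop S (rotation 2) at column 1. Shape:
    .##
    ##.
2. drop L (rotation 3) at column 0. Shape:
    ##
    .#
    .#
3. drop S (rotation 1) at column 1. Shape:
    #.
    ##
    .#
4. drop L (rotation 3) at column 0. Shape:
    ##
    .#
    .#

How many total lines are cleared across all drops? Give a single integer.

Drop 1: S rot2 at col 1 lands with bottom-row=0; cleared 0 line(s) (total 0); column heights now [0 1 2 2], max=2
Drop 2: L rot3 at col 0 lands with bottom-row=1; cleared 0 line(s) (total 0); column heights now [4 4 2 2], max=4
Drop 3: S rot1 at col 1 lands with bottom-row=3; cleared 0 line(s) (total 0); column heights now [4 6 5 2], max=6
Drop 4: L rot3 at col 0 lands with bottom-row=6; cleared 0 line(s) (total 0); column heights now [9 9 5 2], max=9

Answer: 0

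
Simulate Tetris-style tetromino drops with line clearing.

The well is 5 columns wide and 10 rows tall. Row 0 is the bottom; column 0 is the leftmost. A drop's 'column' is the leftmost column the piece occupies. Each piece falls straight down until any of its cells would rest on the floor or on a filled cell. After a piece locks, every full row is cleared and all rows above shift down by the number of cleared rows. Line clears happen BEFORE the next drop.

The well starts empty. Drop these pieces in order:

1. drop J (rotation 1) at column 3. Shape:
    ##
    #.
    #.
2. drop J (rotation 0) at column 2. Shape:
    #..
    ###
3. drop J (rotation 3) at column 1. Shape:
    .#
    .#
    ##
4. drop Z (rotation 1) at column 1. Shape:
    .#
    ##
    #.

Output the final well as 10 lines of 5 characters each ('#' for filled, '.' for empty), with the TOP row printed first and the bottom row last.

Answer: ..#..
.##..
.##..
..#..
.##..
..#..
..###
...##
...#.
...#.

Derivation:
Drop 1: J rot1 at col 3 lands with bottom-row=0; cleared 0 line(s) (total 0); column heights now [0 0 0 3 3], max=3
Drop 2: J rot0 at col 2 lands with bottom-row=3; cleared 0 line(s) (total 0); column heights now [0 0 5 4 4], max=5
Drop 3: J rot3 at col 1 lands with bottom-row=5; cleared 0 line(s) (total 0); column heights now [0 6 8 4 4], max=8
Drop 4: Z rot1 at col 1 lands with bottom-row=7; cleared 0 line(s) (total 0); column heights now [0 9 10 4 4], max=10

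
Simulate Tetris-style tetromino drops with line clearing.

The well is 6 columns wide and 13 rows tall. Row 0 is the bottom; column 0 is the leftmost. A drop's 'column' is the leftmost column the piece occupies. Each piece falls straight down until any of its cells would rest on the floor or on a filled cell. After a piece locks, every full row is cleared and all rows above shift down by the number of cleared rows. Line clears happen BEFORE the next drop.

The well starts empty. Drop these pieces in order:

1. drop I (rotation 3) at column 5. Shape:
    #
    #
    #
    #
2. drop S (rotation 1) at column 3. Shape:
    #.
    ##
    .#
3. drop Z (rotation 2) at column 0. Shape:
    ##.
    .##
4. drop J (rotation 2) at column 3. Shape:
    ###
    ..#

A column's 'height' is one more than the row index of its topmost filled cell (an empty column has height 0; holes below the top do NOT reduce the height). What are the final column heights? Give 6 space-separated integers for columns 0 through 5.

Drop 1: I rot3 at col 5 lands with bottom-row=0; cleared 0 line(s) (total 0); column heights now [0 0 0 0 0 4], max=4
Drop 2: S rot1 at col 3 lands with bottom-row=0; cleared 0 line(s) (total 0); column heights now [0 0 0 3 2 4], max=4
Drop 3: Z rot2 at col 0 lands with bottom-row=0; cleared 0 line(s) (total 0); column heights now [2 2 1 3 2 4], max=4
Drop 4: J rot2 at col 3 lands with bottom-row=4; cleared 0 line(s) (total 0); column heights now [2 2 1 6 6 6], max=6

Answer: 2 2 1 6 6 6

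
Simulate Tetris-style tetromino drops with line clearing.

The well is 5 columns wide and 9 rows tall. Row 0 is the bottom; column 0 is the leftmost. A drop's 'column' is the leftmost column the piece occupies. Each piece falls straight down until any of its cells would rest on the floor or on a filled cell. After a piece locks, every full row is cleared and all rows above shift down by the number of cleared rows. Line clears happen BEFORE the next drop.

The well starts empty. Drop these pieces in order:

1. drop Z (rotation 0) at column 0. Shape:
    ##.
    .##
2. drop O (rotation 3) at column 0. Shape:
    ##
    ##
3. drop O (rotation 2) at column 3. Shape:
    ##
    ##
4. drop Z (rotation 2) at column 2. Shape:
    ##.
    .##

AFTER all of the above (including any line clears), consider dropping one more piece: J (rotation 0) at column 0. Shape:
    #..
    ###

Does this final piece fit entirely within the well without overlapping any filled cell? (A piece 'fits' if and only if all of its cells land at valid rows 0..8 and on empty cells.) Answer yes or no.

Answer: yes

Derivation:
Drop 1: Z rot0 at col 0 lands with bottom-row=0; cleared 0 line(s) (total 0); column heights now [2 2 1 0 0], max=2
Drop 2: O rot3 at col 0 lands with bottom-row=2; cleared 0 line(s) (total 0); column heights now [4 4 1 0 0], max=4
Drop 3: O rot2 at col 3 lands with bottom-row=0; cleared 0 line(s) (total 0); column heights now [4 4 1 2 2], max=4
Drop 4: Z rot2 at col 2 lands with bottom-row=2; cleared 0 line(s) (total 0); column heights now [4 4 4 4 3], max=4
Test piece J rot0 at col 0 (width 3): heights before test = [4 4 4 4 3]; fits = True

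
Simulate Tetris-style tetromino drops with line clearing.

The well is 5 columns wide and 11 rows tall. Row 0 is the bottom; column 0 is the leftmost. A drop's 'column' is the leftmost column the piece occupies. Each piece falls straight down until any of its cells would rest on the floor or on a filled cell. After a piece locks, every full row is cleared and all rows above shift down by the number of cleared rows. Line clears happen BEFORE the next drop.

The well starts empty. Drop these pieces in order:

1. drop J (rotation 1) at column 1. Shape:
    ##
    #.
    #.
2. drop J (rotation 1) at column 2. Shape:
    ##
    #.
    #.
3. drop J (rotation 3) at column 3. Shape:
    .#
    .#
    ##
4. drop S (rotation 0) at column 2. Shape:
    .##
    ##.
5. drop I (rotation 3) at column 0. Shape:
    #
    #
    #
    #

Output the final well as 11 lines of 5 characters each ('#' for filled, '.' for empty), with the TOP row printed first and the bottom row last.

Drop 1: J rot1 at col 1 lands with bottom-row=0; cleared 0 line(s) (total 0); column heights now [0 3 3 0 0], max=3
Drop 2: J rot1 at col 2 lands with bottom-row=3; cleared 0 line(s) (total 0); column heights now [0 3 6 6 0], max=6
Drop 3: J rot3 at col 3 lands with bottom-row=6; cleared 0 line(s) (total 0); column heights now [0 3 6 7 9], max=9
Drop 4: S rot0 at col 2 lands with bottom-row=8; cleared 0 line(s) (total 0); column heights now [0 3 9 10 10], max=10
Drop 5: I rot3 at col 0 lands with bottom-row=0; cleared 0 line(s) (total 0); column heights now [4 3 9 10 10], max=10

Answer: .....
...##
..###
....#
...##
..##.
..#..
#.#..
###..
##...
##...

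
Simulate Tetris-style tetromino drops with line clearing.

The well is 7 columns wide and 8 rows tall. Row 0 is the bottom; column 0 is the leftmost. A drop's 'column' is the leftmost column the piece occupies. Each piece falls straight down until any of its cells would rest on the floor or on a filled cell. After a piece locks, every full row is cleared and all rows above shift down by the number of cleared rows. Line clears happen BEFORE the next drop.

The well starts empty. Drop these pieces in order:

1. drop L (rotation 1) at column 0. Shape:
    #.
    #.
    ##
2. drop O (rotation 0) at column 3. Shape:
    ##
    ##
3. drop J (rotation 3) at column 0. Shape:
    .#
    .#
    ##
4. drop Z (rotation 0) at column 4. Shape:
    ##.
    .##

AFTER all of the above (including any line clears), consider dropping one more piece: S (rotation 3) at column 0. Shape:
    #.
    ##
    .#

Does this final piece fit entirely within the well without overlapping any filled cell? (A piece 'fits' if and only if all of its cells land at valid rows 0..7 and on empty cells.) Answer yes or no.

Drop 1: L rot1 at col 0 lands with bottom-row=0; cleared 0 line(s) (total 0); column heights now [3 1 0 0 0 0 0], max=3
Drop 2: O rot0 at col 3 lands with bottom-row=0; cleared 0 line(s) (total 0); column heights now [3 1 0 2 2 0 0], max=3
Drop 3: J rot3 at col 0 lands with bottom-row=3; cleared 0 line(s) (total 0); column heights now [4 6 0 2 2 0 0], max=6
Drop 4: Z rot0 at col 4 lands with bottom-row=1; cleared 0 line(s) (total 0); column heights now [4 6 0 2 3 3 2], max=6
Test piece S rot3 at col 0 (width 2): heights before test = [4 6 0 2 3 3 2]; fits = False

Answer: no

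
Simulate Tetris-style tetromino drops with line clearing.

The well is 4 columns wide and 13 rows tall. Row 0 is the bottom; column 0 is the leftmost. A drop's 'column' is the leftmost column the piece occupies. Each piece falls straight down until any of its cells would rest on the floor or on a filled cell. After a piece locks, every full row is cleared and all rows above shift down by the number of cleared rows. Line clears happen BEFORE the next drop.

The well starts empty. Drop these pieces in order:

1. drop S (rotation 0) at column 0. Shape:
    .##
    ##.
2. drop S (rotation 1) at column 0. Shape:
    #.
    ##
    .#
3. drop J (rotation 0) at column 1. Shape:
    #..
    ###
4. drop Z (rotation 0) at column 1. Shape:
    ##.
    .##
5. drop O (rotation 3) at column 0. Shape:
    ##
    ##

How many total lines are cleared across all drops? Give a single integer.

Drop 1: S rot0 at col 0 lands with bottom-row=0; cleared 0 line(s) (total 0); column heights now [1 2 2 0], max=2
Drop 2: S rot1 at col 0 lands with bottom-row=2; cleared 0 line(s) (total 0); column heights now [5 4 2 0], max=5
Drop 3: J rot0 at col 1 lands with bottom-row=4; cleared 1 line(s) (total 1); column heights now [4 5 2 0], max=5
Drop 4: Z rot0 at col 1 lands with bottom-row=4; cleared 0 line(s) (total 1); column heights now [4 6 6 5], max=6
Drop 5: O rot3 at col 0 lands with bottom-row=6; cleared 0 line(s) (total 1); column heights now [8 8 6 5], max=8

Answer: 1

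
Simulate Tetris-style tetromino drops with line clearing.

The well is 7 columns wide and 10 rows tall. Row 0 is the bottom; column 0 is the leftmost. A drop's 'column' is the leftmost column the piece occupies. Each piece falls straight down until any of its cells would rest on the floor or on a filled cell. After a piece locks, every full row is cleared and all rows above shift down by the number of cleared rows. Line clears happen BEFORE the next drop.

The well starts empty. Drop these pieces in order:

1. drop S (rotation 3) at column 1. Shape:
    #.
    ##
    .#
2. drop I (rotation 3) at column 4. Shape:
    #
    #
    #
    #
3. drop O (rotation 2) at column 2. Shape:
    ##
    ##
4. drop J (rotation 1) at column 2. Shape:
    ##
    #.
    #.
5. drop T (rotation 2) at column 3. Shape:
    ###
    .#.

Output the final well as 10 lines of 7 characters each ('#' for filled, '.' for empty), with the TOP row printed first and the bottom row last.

Drop 1: S rot3 at col 1 lands with bottom-row=0; cleared 0 line(s) (total 0); column heights now [0 3 2 0 0 0 0], max=3
Drop 2: I rot3 at col 4 lands with bottom-row=0; cleared 0 line(s) (total 0); column heights now [0 3 2 0 4 0 0], max=4
Drop 3: O rot2 at col 2 lands with bottom-row=2; cleared 0 line(s) (total 0); column heights now [0 3 4 4 4 0 0], max=4
Drop 4: J rot1 at col 2 lands with bottom-row=4; cleared 0 line(s) (total 0); column heights now [0 3 7 7 4 0 0], max=7
Drop 5: T rot2 at col 3 lands with bottom-row=6; cleared 0 line(s) (total 0); column heights now [0 3 7 8 8 8 0], max=8

Answer: .......
.......
...###.
..###..
..#....
..#....
..###..
.####..
.##.#..
..#.#..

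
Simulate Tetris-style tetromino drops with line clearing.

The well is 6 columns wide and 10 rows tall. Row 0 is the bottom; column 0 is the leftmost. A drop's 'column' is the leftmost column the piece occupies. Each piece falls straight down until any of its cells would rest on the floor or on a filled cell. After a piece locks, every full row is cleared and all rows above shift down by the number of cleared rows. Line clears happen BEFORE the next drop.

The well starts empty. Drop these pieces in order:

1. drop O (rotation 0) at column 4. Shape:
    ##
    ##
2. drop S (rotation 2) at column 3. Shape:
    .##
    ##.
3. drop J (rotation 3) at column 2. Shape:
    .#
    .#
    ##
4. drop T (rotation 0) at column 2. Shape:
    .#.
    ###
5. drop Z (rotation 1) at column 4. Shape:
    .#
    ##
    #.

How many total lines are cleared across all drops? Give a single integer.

Answer: 0

Derivation:
Drop 1: O rot0 at col 4 lands with bottom-row=0; cleared 0 line(s) (total 0); column heights now [0 0 0 0 2 2], max=2
Drop 2: S rot2 at col 3 lands with bottom-row=2; cleared 0 line(s) (total 0); column heights now [0 0 0 3 4 4], max=4
Drop 3: J rot3 at col 2 lands with bottom-row=3; cleared 0 line(s) (total 0); column heights now [0 0 4 6 4 4], max=6
Drop 4: T rot0 at col 2 lands with bottom-row=6; cleared 0 line(s) (total 0); column heights now [0 0 7 8 7 4], max=8
Drop 5: Z rot1 at col 4 lands with bottom-row=7; cleared 0 line(s) (total 0); column heights now [0 0 7 8 9 10], max=10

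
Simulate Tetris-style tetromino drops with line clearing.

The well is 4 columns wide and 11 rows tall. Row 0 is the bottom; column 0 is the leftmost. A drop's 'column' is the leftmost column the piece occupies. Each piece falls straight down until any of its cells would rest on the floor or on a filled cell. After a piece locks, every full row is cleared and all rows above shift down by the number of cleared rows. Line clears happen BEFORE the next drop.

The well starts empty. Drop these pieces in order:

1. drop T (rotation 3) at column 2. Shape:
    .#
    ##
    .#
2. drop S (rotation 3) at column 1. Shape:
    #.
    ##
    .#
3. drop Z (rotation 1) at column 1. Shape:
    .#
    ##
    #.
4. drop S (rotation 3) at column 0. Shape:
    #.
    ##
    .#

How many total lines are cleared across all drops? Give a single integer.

Drop 1: T rot3 at col 2 lands with bottom-row=0; cleared 0 line(s) (total 0); column heights now [0 0 2 3], max=3
Drop 2: S rot3 at col 1 lands with bottom-row=2; cleared 0 line(s) (total 0); column heights now [0 5 4 3], max=5
Drop 3: Z rot1 at col 1 lands with bottom-row=5; cleared 0 line(s) (total 0); column heights now [0 7 8 3], max=8
Drop 4: S rot3 at col 0 lands with bottom-row=7; cleared 0 line(s) (total 0); column heights now [10 9 8 3], max=10

Answer: 0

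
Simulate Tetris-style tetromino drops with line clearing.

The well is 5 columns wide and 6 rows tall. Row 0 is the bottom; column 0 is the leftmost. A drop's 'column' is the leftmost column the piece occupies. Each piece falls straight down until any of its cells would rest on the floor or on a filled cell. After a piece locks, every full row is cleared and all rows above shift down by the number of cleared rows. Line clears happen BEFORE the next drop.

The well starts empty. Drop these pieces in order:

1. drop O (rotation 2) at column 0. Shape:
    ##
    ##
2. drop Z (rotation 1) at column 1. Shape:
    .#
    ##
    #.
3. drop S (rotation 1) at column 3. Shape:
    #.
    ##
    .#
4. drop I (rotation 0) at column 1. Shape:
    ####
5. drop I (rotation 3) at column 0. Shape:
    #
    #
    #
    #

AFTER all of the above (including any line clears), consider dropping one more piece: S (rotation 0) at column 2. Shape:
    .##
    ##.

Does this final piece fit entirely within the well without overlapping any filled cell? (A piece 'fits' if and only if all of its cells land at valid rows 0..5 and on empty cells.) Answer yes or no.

Drop 1: O rot2 at col 0 lands with bottom-row=0; cleared 0 line(s) (total 0); column heights now [2 2 0 0 0], max=2
Drop 2: Z rot1 at col 1 lands with bottom-row=2; cleared 0 line(s) (total 0); column heights now [2 4 5 0 0], max=5
Drop 3: S rot1 at col 3 lands with bottom-row=0; cleared 0 line(s) (total 0); column heights now [2 4 5 3 2], max=5
Drop 4: I rot0 at col 1 lands with bottom-row=5; cleared 0 line(s) (total 0); column heights now [2 6 6 6 6], max=6
Drop 5: I rot3 at col 0 lands with bottom-row=2; cleared 1 line(s) (total 1); column heights now [5 4 5 3 2], max=5
Test piece S rot0 at col 2 (width 3): heights before test = [5 4 5 3 2]; fits = False

Answer: no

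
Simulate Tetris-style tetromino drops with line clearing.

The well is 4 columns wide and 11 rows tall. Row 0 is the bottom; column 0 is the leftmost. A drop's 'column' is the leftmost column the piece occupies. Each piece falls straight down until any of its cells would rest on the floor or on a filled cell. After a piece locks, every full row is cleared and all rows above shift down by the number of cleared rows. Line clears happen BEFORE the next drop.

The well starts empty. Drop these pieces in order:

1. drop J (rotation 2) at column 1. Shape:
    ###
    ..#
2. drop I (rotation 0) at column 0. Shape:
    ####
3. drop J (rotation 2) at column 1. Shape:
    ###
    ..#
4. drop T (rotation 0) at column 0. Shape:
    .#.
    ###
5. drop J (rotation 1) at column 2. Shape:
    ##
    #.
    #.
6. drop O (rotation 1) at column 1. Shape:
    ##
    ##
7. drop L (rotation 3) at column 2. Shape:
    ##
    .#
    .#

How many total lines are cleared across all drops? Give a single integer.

Drop 1: J rot2 at col 1 lands with bottom-row=0; cleared 0 line(s) (total 0); column heights now [0 2 2 2], max=2
Drop 2: I rot0 at col 0 lands with bottom-row=2; cleared 1 line(s) (total 1); column heights now [0 2 2 2], max=2
Drop 3: J rot2 at col 1 lands with bottom-row=2; cleared 0 line(s) (total 1); column heights now [0 4 4 4], max=4
Drop 4: T rot0 at col 0 lands with bottom-row=4; cleared 0 line(s) (total 1); column heights now [5 6 5 4], max=6
Drop 5: J rot1 at col 2 lands with bottom-row=5; cleared 0 line(s) (total 1); column heights now [5 6 8 8], max=8
Drop 6: O rot1 at col 1 lands with bottom-row=8; cleared 0 line(s) (total 1); column heights now [5 10 10 8], max=10
Drop 7: L rot3 at col 2 lands with bottom-row=8; cleared 0 line(s) (total 1); column heights now [5 10 11 11], max=11

Answer: 1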